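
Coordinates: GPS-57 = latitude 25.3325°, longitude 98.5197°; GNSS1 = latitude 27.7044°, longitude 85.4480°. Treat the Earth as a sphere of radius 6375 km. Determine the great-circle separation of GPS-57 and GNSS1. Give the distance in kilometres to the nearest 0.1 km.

1327.2 km

Δφ = 2.3719°,  Δλ = -13.0717°
a = sin²(Δφ/2) + cos φ₁ cos φ₂ sin²(Δλ/2) = 0.010796
c = 2·arcsin(√a) = 0.208185 rad = 11.9281°
d = R·c = 6375 × 0.208185 = 1327.2 km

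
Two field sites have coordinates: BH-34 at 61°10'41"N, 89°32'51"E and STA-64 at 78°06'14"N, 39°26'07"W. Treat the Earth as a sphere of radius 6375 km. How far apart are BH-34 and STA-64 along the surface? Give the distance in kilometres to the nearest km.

BH-34: φ = +61.17806°, λ = +89.54750°
STA-64: φ = +78.10389°, λ = -39.43528°
Δφ = 16.9258°,  Δλ = -128.9828°
a = sin²(Δφ/2) + cos φ₁ cos φ₂ sin²(Δλ/2) = 0.102606
c = 2·arcsin(√a) = 0.652137 rad = 37.3647°
d = R·c = 6375 × 0.652137 = 4157.4 km

4157 km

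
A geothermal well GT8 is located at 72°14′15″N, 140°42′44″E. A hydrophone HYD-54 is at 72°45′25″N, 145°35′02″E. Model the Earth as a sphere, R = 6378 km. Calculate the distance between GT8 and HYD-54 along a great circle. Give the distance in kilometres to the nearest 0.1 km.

173.0 km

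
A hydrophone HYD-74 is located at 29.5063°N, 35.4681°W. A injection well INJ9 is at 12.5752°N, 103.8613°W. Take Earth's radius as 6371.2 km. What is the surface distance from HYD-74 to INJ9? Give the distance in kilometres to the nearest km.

7246 km

Δφ = -16.9311°,  Δλ = -68.3932°
a = sin²(Δφ/2) + cos φ₁ cos φ₂ sin²(Δλ/2) = 0.289990
c = 2·arcsin(√a) = 1.137330 rad = 65.1642°
d = R·c = 6371.2 × 1.137330 = 7246.2 km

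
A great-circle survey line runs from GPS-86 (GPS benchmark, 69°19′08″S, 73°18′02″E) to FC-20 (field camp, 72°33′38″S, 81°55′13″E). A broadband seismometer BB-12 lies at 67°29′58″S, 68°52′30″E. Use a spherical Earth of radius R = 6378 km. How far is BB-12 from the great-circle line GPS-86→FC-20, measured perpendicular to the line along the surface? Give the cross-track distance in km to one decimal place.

32.9 km

GPS-86: φ = -69.31889°, λ = +73.30056°
FC-20: φ = -72.56056°, λ = +81.92028°
BB-12: φ = -67.49944°, λ = +68.87500°
δ₁₃ = central angle GPS-86→BB-12 = 0.042597 rad  (haversine)
θ₁₃ = bearing GPS-86→BB-12 = 316.097°,  θ₁₂ = bearing GPS-86→FC-20 = 143.049°
dₓₜ = R·arcsin(sin δ₁₃ · sin(θ₁₃ − θ₁₂)) = 6378·arcsin(0.04258·sin(173.047°)) = 32.879 km
|dₓₜ| = 32.879 km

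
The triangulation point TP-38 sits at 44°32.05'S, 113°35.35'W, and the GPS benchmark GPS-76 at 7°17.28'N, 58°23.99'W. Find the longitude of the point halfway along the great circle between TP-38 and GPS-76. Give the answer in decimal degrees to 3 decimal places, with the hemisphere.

TP-38: φ = -44.53417°, λ = -113.58917°
GPS-76: φ = +7.28800°, λ = -58.39983°
Bx = cos φ₂ cos Δλ = 0.566254,  By = cos φ₂ sin Δλ = 0.814410
φₘ = atan2(sin φ₁ + sin φ₂, √((cos φ₁ + Bx)² + By²)) = -20.74943°
λₘ = λ₁ + atan2(By, cos φ₁ + Bx) = -81.10377°

81.104°W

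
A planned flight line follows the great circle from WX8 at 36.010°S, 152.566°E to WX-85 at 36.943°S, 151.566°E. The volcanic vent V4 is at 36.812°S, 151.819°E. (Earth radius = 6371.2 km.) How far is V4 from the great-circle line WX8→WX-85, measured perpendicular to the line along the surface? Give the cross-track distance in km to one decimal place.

δ₁₃ = central angle WX8→V4 = 0.017493 rad  (haversine)
θ₁₃ = bearing WX8→V4 = 216.634°,  θ₁₂ = bearing WX8→WX-85 = 220.460°
dₓₜ = R·arcsin(sin δ₁₃ · sin(θ₁₃ − θ₁₂)) = 6371.2·arcsin(0.01749·sin(-3.826°)) = -7.437 km
|dₓₜ| = 7.437 km

7.4 km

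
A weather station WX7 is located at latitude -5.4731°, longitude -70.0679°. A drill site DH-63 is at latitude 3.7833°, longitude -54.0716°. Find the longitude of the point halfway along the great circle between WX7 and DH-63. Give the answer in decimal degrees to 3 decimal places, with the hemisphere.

62.060°W

Bx = cos φ₂ cos Δλ = 0.959185,  By = cos φ₂ sin Δλ = 0.274975
φₘ = atan2(sin φ₁ + sin φ₂, √((cos φ₁ + Bx)² + By²)) = -0.85320°
λₘ = λ₁ + atan2(By, cos φ₁ + Bx) = -62.06014°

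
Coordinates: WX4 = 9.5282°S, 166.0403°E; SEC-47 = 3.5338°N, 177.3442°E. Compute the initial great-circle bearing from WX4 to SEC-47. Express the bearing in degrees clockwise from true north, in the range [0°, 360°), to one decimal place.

Δλ = 11.3039°
y = sin Δλ · cos φ₂ = 0.195640
x = cos φ₁ sin φ₂ − sin φ₁ cos φ₂ cos Δλ = 0.222800
θ = atan2(y, x) = 41.2863° → 41.2863° (mod 360°)

41.3°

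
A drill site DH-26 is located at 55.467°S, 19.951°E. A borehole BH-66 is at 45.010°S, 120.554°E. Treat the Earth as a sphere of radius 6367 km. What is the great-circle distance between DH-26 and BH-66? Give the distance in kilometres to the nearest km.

6602 km

Δφ = 10.4570°,  Δλ = 100.6030°
a = sin²(Δφ/2) + cos φ₁ cos φ₂ sin²(Δλ/2) = 0.245564
c = 2·arcsin(√a) = 1.036922 rad = 59.4113°
d = R·c = 6367 × 1.036922 = 6602.1 km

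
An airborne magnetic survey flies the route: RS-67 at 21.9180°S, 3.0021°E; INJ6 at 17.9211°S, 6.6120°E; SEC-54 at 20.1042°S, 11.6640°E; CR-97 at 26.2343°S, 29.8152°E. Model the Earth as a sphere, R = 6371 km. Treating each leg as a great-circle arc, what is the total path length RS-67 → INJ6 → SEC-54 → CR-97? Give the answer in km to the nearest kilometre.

RS-67→INJ6: c = 0.091504 rad, d = 582.97 km
INJ6→SEC-54: c = 0.091650 rad, d = 583.90 km
SEC-54→CR-97: c = 0.309896 rad, d = 1974.35 km
Total = 582.97 + 583.90 + 1974.35 = 3141.22 km

3141 km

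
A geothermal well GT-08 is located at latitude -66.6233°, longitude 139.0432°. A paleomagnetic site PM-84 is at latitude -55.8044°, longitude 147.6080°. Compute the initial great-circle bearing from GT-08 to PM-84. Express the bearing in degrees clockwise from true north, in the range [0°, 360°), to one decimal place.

24.7°

Δλ = 8.5648°
y = sin Δλ · cos φ₂ = 0.083700
x = cos φ₁ sin φ₂ − sin φ₁ cos φ₂ cos Δλ = 0.181952
θ = atan2(y, x) = 24.7031° → 24.7031° (mod 360°)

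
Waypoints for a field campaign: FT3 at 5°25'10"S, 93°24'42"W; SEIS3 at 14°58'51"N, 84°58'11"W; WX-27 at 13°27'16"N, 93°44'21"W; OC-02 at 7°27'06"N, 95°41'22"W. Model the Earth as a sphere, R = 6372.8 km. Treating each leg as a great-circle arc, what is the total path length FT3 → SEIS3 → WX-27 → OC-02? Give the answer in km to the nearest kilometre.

FT3: φ = -5.41944°, λ = -93.41167°
SEIS3: φ = +14.98083°, λ = -84.96972°
WX-27: φ = +13.45444°, λ = -93.73917°
OC-02: φ = +7.45167°, λ = -95.68944°
FT3→SEIS3: c = 0.384835 rad, d = 2452.48 km
SEIS3→WX-27: c = 0.150727 rad, d = 960.55 km
WX-27→OC-02: c = 0.109981 rad, d = 700.88 km
Total = 2452.48 + 960.55 + 700.88 = 4113.91 km

4114 km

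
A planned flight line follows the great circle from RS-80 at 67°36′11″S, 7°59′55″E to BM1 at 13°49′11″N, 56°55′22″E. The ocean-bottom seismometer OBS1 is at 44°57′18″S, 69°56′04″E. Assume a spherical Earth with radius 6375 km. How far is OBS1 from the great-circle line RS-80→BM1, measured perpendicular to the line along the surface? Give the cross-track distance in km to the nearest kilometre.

2603 km

RS-80: φ = -67.60306°, λ = +7.99861°
BM1: φ = +13.81972°, λ = +56.92278°
OBS1: φ = -44.95500°, λ = +69.93444°
δ₁₃ = central angle RS-80→OBS1 = 0.675962 rad  (haversine)
θ₁₃ = bearing RS-80→OBS1 = 86.463°,  θ₁₂ = bearing RS-80→BM1 = 47.071°
dₓₜ = R·arcsin(sin δ₁₃ · sin(θ₁₃ − θ₁₂)) = 6375·arcsin(0.62565·sin(39.392°)) = 2602.889 km
|dₓₜ| = 2602.889 km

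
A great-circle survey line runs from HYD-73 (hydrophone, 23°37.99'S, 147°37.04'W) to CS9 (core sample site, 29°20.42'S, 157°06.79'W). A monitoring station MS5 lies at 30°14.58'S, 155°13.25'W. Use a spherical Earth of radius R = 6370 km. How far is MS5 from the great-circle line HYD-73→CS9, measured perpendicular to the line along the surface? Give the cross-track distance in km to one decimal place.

182.1 km

HYD-73: φ = -23.63317°, λ = -147.61733°
CS9: φ = -29.34033°, λ = -157.11317°
MS5: φ = -30.24300°, λ = -155.22083°
δ₁₃ = central angle HYD-73→MS5 = 0.165147 rad  (haversine)
θ₁₃ = bearing HYD-73→MS5 = 224.053°,  θ₁₂ = bearing HYD-73→CS9 = 234.066°
dₓₜ = R·arcsin(sin δ₁₃ · sin(θ₁₃ − θ₁₂)) = 6370·arcsin(0.16440·sin(-10.014°)) = -182.119 km
|dₓₜ| = 182.119 km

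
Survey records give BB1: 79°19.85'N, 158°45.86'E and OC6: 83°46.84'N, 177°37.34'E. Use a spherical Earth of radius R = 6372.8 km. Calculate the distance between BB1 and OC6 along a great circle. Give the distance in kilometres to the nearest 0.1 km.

BB1: φ = +79.33083°, λ = +158.76433°
OC6: φ = +83.78067°, λ = +177.62233°
Δφ = 4.4498°,  Δλ = 18.8580°
a = sin²(Δφ/2) + cos φ₁ cos φ₂ sin²(Δλ/2) = 0.002045
c = 2·arcsin(√a) = 0.090485 rad = 5.1844°
d = R·c = 6372.8 × 0.090485 = 576.6 km

576.6 km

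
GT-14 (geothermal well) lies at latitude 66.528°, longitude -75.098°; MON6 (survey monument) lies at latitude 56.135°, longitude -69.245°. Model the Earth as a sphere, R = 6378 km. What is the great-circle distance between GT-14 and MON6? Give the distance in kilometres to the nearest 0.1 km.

Δφ = -10.3930°,  Δλ = 5.8530°
a = sin²(Δφ/2) + cos φ₁ cos φ₂ sin²(Δλ/2) = 0.008782
c = 2·arcsin(√a) = 0.187698 rad = 10.7543°
d = R·c = 6378 × 0.187698 = 1197.1 km

1197.1 km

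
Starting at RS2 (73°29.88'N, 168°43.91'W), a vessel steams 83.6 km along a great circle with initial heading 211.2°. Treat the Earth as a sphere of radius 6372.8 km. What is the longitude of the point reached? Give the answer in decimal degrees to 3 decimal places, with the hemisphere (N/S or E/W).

170.052°W

RS2: φ = +73.49800°, λ = -168.73183°
δ = d/R = 83.6/6372.8 = 0.013118 rad
φ₂ = arcsin(sin φ₁ cos δ + cos φ₁ sin δ cos θ)
   = arcsin(0.95881·0.99991 + 0.28405·0.01312·-0.85536) = 72.85079°
λ₂ = λ₁ + atan2(sin θ sin δ cos φ₁, cos δ − sin φ₁ sin φ₂) = -170.05240°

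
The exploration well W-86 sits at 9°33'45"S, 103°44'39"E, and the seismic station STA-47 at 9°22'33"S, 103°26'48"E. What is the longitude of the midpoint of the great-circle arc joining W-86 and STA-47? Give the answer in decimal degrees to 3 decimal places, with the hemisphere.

W-86: φ = -9.56250°, λ = +103.74417°
STA-47: φ = -9.37583°, λ = +103.44667°
Bx = cos φ₂ cos Δλ = 0.986628,  By = cos φ₂ sin Δλ = -0.005123
φₘ = atan2(sin φ₁ + sin φ₂, √((cos φ₁ + Bx)² + By²)) = -9.46920°
λₘ = λ₁ + atan2(By, cos φ₁ + Bx) = 103.59538°

103.595°E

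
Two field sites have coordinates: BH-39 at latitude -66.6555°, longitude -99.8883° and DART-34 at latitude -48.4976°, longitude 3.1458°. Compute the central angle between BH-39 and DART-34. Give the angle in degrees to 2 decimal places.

51.07°

Δφ = 18.1579°,  Δλ = 103.0341°
a = sin²(Δφ/2) + cos φ₁ cos φ₂ sin²(Δλ/2) = 0.185800
c = 2·arcsin(√a) = 0.891302 rad = 51.0678°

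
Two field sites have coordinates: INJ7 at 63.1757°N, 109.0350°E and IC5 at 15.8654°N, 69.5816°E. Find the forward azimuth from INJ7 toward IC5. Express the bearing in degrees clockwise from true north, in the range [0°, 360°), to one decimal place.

Δλ = -39.4534°
y = sin Δλ · cos φ₂ = -0.611244
x = cos φ₁ sin φ₂ − sin φ₁ cos φ₂ cos Δλ = -0.539443
θ = atan2(y, x) = -131.4295° → 228.5705° (mod 360°)

228.6°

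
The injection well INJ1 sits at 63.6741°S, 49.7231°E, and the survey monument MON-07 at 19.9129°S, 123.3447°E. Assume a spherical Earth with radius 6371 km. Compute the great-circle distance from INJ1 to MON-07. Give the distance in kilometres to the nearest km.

Δφ = 43.7612°,  Δλ = 73.6216°
a = sin²(Δφ/2) + cos φ₁ cos φ₂ sin²(Δλ/2) = 0.288579
c = 2·arcsin(√a) = 1.134217 rad = 64.9859°
d = R·c = 6371 × 1.134217 = 7226.1 km

7226 km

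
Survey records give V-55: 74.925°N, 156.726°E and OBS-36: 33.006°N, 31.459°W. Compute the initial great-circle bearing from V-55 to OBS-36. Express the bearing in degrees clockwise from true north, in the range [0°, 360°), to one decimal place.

7.2°

Δλ = 171.8150°
y = sin Δλ · cos φ₂ = 0.119393
x = cos φ₁ sin φ₂ − sin φ₁ cos φ₂ cos Δλ = 0.943179
θ = atan2(y, x) = 7.2145° → 7.2145° (mod 360°)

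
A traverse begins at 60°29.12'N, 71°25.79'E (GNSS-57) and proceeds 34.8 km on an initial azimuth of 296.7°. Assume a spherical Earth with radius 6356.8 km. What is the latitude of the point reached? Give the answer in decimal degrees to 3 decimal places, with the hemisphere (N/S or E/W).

60.625°N

GNSS-57: φ = +60.48533°, λ = +71.42983°
δ = d/R = 34.8/6356.8 = 0.005474 rad
φ₂ = arcsin(sin φ₁ cos δ + cos φ₁ sin δ cos θ)
   = arcsin(0.87023·0.99999 + 0.49265·0.00547·0.44932) = 60.62505°
λ₂ = λ₁ + atan2(sin θ sin δ cos φ₁, cos δ − sin φ₁ sin φ₂) = 70.85856°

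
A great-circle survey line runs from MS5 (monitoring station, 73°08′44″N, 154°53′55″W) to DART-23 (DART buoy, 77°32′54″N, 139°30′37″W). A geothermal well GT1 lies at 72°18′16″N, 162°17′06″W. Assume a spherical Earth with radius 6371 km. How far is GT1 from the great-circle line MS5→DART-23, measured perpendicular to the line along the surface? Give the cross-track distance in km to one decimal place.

162.0 km

MS5: φ = +73.14556°, λ = -154.89861°
DART-23: φ = +77.54833°, λ = -139.51028°
GT1: φ = +72.30444°, λ = -162.28500°
δ₁₃ = central angle MS5→GT1 = 0.040968 rad  (haversine)
θ₁₃ = bearing MS5→GT1 = 252.574°,  θ₁₂ = bearing MS5→DART-23 = 34.208°
dₓₜ = R·arcsin(sin δ₁₃ · sin(θ₁₃ − θ₁₂)) = 6371·arcsin(0.04096·sin(218.366°)) = -161.975 km
|dₓₜ| = 161.975 km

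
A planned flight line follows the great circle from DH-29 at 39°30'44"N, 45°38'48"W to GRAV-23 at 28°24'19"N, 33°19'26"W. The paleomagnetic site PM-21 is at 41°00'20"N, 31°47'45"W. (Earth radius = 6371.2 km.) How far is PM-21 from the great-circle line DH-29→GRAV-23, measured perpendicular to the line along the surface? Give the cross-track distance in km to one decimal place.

DH-29: φ = +39.51222°, λ = -45.64667°
GRAV-23: φ = +28.40528°, λ = -33.32389°
PM-21: φ = +41.00556°, λ = -31.79583°
δ₁₃ = central angle DH-29→PM-21 = 0.186111 rad  (haversine)
θ₁₃ = bearing DH-29→PM-21 = 77.509°,  θ₁₂ = bearing DH-29→GRAV-23 = 133.756°
dₓₜ = R·arcsin(sin δ₁₃ · sin(θ₁₃ − θ₁₂)) = 6371.2·arcsin(0.18504·sin(-56.248°)) = -984.115 km
|dₓₜ| = 984.115 km

984.1 km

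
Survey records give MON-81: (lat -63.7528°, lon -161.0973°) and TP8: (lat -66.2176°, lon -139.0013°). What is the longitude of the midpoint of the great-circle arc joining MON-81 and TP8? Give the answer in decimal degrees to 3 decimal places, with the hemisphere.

150.565°W

Bx = cos φ₂ cos Δλ = 0.373646,  By = cos φ₂ sin Δλ = 0.151692
φₘ = atan2(sin φ₁ + sin φ₂, √((cos φ₁ + Bx)² + By²)) = -65.39256°
λₘ = λ₁ + atan2(By, cos φ₁ + Bx) = -150.56504°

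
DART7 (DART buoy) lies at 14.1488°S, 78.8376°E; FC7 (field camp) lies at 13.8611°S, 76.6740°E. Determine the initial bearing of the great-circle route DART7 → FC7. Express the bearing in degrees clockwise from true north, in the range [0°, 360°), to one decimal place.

Δλ = -2.1636°
y = sin Δλ · cos φ₂ = -0.036654
x = cos φ₁ sin φ₂ − sin φ₁ cos φ₂ cos Δλ = 0.004852
θ = atan2(y, x) = -82.4592° → 277.5408° (mod 360°)

277.5°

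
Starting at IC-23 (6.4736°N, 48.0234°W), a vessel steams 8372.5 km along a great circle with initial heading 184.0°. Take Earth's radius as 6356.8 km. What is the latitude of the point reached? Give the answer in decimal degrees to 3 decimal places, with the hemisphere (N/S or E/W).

68.619°S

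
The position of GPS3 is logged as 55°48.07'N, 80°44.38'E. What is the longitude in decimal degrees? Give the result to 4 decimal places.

80° + 44.38′/60 = 80 + 0.73967 = 80.7397°

80.7397°E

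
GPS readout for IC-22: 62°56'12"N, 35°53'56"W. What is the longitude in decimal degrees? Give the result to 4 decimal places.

35.8989°W

35° + 53′/60 + 56″/3600 = 35 + 0.88333 + 0.01556 = 35.8989°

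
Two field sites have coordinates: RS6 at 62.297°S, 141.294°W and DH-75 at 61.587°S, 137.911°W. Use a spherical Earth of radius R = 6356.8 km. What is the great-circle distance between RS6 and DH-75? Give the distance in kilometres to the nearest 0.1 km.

Δφ = 0.7100°,  Δλ = 3.3830°
a = sin²(Δφ/2) + cos φ₁ cos φ₂ sin²(Δλ/2) = 0.000231
c = 2·arcsin(√a) = 0.030407 rad = 1.7422°
d = R·c = 6356.8 × 0.030407 = 193.3 km

193.3 km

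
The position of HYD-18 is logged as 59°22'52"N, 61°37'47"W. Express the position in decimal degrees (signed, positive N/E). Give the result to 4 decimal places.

+59.3811°, -61.6297°

lat: 59.3811° N → +59.3811°
lon: 61.6297° W → -61.6297°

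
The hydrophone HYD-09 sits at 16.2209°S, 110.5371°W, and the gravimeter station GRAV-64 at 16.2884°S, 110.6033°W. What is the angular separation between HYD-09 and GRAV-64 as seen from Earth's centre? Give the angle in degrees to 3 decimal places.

Δφ = -0.0675°,  Δλ = -0.0662°
a = sin²(Δφ/2) + cos φ₁ cos φ₂ sin²(Δλ/2) = 0.000001
c = 2·arcsin(√a) = 0.001618 rad = 0.0927°

0.093°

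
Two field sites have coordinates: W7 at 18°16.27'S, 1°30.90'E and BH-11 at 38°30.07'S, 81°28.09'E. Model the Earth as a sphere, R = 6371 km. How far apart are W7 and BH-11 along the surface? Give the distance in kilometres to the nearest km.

W7: φ = -18.27117°, λ = +1.51500°
BH-11: φ = -38.50117°, λ = +81.46817°
Δφ = -20.2300°,  Δλ = 79.9532°
a = sin²(Δφ/2) + cos φ₁ cos φ₂ sin²(Δλ/2) = 0.337592
c = 2·arcsin(√a) = 1.239980 rad = 71.0456°
d = R·c = 6371 × 1.239980 = 7899.9 km

7900 km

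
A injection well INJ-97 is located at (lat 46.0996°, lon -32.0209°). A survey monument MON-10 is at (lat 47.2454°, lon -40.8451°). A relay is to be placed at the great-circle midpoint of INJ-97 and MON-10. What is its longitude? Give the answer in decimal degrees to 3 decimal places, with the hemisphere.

36.386°W

Bx = cos φ₂ cos Δλ = 0.670824,  By = cos φ₂ sin Δλ = -0.104139
φₘ = atan2(sin φ₁ + sin φ₂, √((cos φ₁ + Bx)² + By²)) = 46.75736°
λₘ = λ₁ + atan2(By, cos φ₁ + Bx) = -36.38614°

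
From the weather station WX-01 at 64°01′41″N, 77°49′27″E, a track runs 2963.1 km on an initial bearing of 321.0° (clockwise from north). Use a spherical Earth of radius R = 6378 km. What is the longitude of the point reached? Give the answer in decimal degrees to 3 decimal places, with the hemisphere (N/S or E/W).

3.378°E

WX-01: φ = +64.02806°, λ = +77.82417°
δ = d/R = 2963.1/6378 = 0.464581 rad
φ₂ = arcsin(sin φ₁ cos δ + cos φ₁ sin δ cos θ)
   = arcsin(0.89901·0.89401 + 0.43793·0.44805·0.77715) = 72.98128°
λ₂ = λ₁ + atan2(sin θ sin δ cos φ₁, cos δ − sin φ₁ sin φ₂) = 3.37778°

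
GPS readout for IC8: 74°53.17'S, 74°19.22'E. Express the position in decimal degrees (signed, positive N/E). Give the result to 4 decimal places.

lat: 74.8862° S → -74.8862°
lon: 74.3203° E → +74.3203°

-74.8862°, +74.3203°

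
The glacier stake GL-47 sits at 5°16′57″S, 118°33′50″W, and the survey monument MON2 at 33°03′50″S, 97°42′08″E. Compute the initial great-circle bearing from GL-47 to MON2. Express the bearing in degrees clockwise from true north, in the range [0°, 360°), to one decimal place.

GL-47: φ = -5.28250°, λ = -118.56389°
MON2: φ = -33.06389°, λ = +97.70222°
Δλ = -143.7339°
y = sin Δλ · cos φ₂ = -0.495745
x = cos φ₁ sin φ₂ − sin φ₁ cos φ₂ cos Δλ = -0.605467
θ = atan2(y, x) = -140.6901° → 219.3099° (mod 360°)

219.3°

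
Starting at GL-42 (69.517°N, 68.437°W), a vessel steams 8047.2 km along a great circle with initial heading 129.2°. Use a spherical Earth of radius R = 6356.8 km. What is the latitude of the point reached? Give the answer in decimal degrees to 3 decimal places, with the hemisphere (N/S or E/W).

δ = d/R = 8047.2/6356.8 = 1.265920 rad
φ₂ = arcsin(sin φ₁ cos δ + cos φ₁ sin δ cos θ)
   = arcsin(0.93678·0.30018 + 0.34993·0.95388·-0.63203) = 4.02723°
λ₂ = λ₁ + atan2(sin θ sin δ cos φ₁, cos δ − sin φ₁ sin φ₂) = -20.61717°

4.027°N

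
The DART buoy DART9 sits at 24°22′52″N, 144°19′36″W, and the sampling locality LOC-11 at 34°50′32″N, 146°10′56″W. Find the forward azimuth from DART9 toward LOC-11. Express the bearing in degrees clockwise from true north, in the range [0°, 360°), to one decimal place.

351.7°

DART9: φ = +24.38111°, λ = -144.32667°
LOC-11: φ = +34.84222°, λ = -146.18222°
Δλ = -1.8556°
y = sin Δλ · cos φ₂ = -0.026575
x = cos φ₁ sin φ₂ − sin φ₁ cos φ₂ cos Δλ = 0.181746
θ = atan2(y, x) = -8.3189° → 351.6811° (mod 360°)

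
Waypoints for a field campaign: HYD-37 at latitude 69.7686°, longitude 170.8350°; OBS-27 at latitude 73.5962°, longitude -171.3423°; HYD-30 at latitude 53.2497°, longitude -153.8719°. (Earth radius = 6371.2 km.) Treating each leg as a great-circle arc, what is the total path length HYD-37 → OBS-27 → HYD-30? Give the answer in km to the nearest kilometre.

HYD-37→OBS-27: c = 0.117689 rad, d = 749.82 km
OBS-27→HYD-30: c = 0.376892 rad, d = 2401.26 km
Total = 749.82 + 2401.26 = 3151.08 km

3151 km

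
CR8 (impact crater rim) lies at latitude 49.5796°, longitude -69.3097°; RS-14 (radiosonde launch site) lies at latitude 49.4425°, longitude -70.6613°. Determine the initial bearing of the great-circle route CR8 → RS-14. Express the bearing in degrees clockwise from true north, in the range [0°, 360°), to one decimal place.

261.6°

Δλ = -1.3516°
y = sin Δλ · cos φ₂ = -0.015337
x = cos φ₁ sin φ₂ − sin φ₁ cos φ₂ cos Δλ = -0.002255
θ = atan2(y, x) = -98.3647° → 261.6353° (mod 360°)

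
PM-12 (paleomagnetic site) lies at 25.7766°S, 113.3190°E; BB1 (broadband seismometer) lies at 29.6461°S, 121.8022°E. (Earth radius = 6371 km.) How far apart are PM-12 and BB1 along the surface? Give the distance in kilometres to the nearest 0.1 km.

939.0 km

Δφ = -3.8695°,  Δλ = 8.4832°
a = sin²(Δφ/2) + cos φ₁ cos φ₂ sin²(Δλ/2) = 0.005421
c = 2·arcsin(√a) = 0.147389 rad = 8.4448°
d = R·c = 6371 × 0.147389 = 939.0 km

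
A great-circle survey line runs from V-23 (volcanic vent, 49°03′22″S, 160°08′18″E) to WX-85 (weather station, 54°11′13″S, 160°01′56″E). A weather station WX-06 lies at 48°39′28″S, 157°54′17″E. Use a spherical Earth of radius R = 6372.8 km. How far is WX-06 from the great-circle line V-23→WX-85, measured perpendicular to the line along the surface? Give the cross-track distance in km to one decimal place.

164.6 km

V-23: φ = -49.05611°, λ = +160.13833°
WX-85: φ = -54.18694°, λ = +160.03222°
WX-06: φ = -48.65778°, λ = +157.90472°
δ₁₃ = central angle V-23→WX-06 = 0.026573 rad  (haversine)
θ₁₃ = bearing V-23→WX-06 = 284.323°,  θ₁₂ = bearing V-23→WX-85 = 180.694°
dₓₜ = R·arcsin(sin δ₁₃ · sin(θ₁₃ − θ₁₂)) = 6372.8·arcsin(0.02657·sin(103.629°)) = 164.578 km
|dₓₜ| = 164.578 km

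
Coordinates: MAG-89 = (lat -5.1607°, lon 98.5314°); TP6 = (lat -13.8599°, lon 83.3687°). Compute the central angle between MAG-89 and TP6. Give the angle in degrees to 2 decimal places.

17.29°

Δφ = -8.6992°,  Δλ = -15.1627°
a = sin²(Δφ/2) + cos φ₁ cos φ₂ sin²(Δλ/2) = 0.022583
c = 2·arcsin(√a) = 0.301697 rad = 17.2860°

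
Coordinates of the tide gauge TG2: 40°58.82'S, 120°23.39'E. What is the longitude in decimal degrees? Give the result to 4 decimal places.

120.3898°E

120° + 23.39′/60 = 120 + 0.38983 = 120.3898°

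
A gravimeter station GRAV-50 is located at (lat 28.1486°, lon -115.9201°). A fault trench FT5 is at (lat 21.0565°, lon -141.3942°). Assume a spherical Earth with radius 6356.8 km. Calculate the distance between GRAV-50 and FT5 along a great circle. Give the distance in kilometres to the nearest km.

Δφ = -7.0921°,  Δλ = -25.4741°
a = sin²(Δφ/2) + cos φ₁ cos φ₂ sin²(Δλ/2) = 0.043824
c = 2·arcsin(√a) = 0.421806 rad = 24.1677°
d = R·c = 6356.8 × 0.421806 = 2681.3 km

2681 km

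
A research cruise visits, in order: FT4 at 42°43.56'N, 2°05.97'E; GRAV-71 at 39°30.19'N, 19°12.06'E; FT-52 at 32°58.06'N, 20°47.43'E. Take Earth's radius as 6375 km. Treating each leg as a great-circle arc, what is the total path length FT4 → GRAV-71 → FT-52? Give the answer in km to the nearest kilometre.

FT4: φ = +42.72600°, λ = +2.09950°
GRAV-71: φ = +39.50317°, λ = +19.20100°
FT-52: φ = +32.96767°, λ = +20.79050°
FT4→GRAV-71: c = 0.231354 rad, d = 1474.88 km
GRAV-71→FT-52: c = 0.116234 rad, d = 740.99 km
Total = 1474.88 + 740.99 = 2215.87 km

2216 km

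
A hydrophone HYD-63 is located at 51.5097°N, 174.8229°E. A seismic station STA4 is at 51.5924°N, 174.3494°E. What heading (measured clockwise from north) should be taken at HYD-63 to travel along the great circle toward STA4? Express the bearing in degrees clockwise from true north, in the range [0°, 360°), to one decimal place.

Δλ = -0.4735°
y = sin Δλ · cos φ₂ = -0.005134
x = cos φ₁ sin φ₂ − sin φ₁ cos φ₂ cos Δλ = 0.001460
θ = atan2(y, x) = -74.1256° → 285.8744° (mod 360°)

285.9°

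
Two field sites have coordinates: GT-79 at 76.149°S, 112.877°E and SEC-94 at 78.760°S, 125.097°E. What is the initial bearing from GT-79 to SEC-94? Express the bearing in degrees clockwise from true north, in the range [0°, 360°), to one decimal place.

Δλ = 12.2200°
y = sin Δλ · cos φ₂ = 0.041258
x = cos φ₁ sin φ₂ − sin φ₁ cos φ₂ cos Δλ = -0.049843
θ = atan2(y, x) = 140.3835° → 140.3835° (mod 360°)

140.4°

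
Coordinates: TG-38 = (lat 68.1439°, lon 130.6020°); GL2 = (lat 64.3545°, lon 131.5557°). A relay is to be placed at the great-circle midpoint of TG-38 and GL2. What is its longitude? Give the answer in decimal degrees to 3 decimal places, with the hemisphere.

Bx = cos φ₂ cos Δλ = 0.432742,  By = cos φ₂ sin Δλ = 0.007204
φₘ = atan2(sin φ₁ + sin φ₂, √((cos φ₁ + Bx)² + By²)) = 66.24993°
λₘ = λ₁ + atan2(By, cos φ₁ + Bx) = 131.11470°

131.115°E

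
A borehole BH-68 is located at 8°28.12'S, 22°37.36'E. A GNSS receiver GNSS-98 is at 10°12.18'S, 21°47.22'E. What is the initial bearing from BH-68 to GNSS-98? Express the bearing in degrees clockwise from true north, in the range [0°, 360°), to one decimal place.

205.4°

BH-68: φ = -8.46867°, λ = +22.62267°
GNSS-98: φ = -10.20300°, λ = +21.78700°
Δλ = -0.8357°
y = sin Δλ · cos φ₂ = -0.014354
x = cos φ₁ sin φ₂ − sin φ₁ cos φ₂ cos Δλ = -0.030281
θ = atan2(y, x) = -154.6376° → 205.3624° (mod 360°)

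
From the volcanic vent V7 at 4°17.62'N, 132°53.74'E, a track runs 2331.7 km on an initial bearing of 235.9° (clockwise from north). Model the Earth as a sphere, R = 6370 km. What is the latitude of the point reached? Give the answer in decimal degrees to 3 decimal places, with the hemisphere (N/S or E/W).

7.481°S

V7: φ = +4.29367°, λ = +132.89567°
δ = d/R = 2331.7/6370 = 0.366044 rad
φ₂ = arcsin(sin φ₁ cos δ + cos φ₁ sin δ cos θ)
   = arcsin(0.07487·0.93375 + 0.99719·0.35792·-0.56064) = -7.48084°
λ₂ = λ₁ + atan2(sin θ sin δ cos φ₁, cos δ − sin φ₁ sin φ₂) = 115.50248°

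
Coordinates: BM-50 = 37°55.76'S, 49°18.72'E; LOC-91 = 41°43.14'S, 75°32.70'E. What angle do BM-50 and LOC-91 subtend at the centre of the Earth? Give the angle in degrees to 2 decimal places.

BM-50: φ = -37.92933°, λ = +49.31200°
LOC-91: φ = -41.71900°, λ = +75.54500°
Δφ = -3.7897°,  Δλ = 26.2330°
a = sin²(Δφ/2) + cos φ₁ cos φ₂ sin²(Δλ/2) = 0.031413
c = 2·arcsin(√a) = 0.356356 rad = 20.4177°

20.42°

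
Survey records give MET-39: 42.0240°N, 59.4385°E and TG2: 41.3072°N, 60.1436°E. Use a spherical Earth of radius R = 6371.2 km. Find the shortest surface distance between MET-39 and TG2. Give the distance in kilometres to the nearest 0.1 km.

Δφ = -0.7168°,  Δλ = 0.7051°
a = sin²(Δφ/2) + cos φ₁ cos φ₂ sin²(Δλ/2) = 0.000060
c = 2·arcsin(√a) = 0.015525 rad = 0.8895°
d = R·c = 6371.2 × 0.015525 = 98.9 km

98.9 km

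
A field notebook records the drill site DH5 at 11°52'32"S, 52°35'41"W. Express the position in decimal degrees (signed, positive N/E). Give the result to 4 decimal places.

lat: 11.8756° S → -11.8756°
lon: 52.5947° W → -52.5947°

-11.8756°, -52.5947°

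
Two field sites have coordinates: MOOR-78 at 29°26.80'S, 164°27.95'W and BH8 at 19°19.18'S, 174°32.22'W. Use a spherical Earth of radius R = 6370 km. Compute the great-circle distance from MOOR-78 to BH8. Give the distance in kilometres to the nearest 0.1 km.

1517.5 km

MOOR-78: φ = -29.44667°, λ = -164.46583°
BH8: φ = -19.31967°, λ = -174.53700°
Δφ = 10.1270°,  Δλ = -10.0712°
a = sin²(Δφ/2) + cos φ₁ cos φ₂ sin²(Δλ/2) = 0.014121
c = 2·arcsin(√a) = 0.238227 rad = 13.6494°
d = R·c = 6370 × 0.238227 = 1517.5 km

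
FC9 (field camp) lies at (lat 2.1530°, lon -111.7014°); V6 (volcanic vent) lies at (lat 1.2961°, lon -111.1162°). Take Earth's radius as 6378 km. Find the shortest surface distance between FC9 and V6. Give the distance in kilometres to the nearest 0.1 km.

115.5 km

Δφ = -0.8569°,  Δλ = 0.5852°
a = sin²(Δφ/2) + cos φ₁ cos φ₂ sin²(Δλ/2) = 0.000082
c = 2·arcsin(√a) = 0.018108 rad = 1.0375°
d = R·c = 6378 × 0.018108 = 115.5 km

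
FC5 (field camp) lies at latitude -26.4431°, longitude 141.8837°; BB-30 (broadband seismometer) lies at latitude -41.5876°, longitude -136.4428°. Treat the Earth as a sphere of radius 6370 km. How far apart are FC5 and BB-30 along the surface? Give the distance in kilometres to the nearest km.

Δφ = -15.1445°,  Δλ = 81.6735°
a = sin²(Δφ/2) + cos φ₁ cos φ₂ sin²(Δλ/2) = 0.303720
c = 2·arcsin(√a) = 1.167382 rad = 66.8861°
d = R·c = 6370 × 1.167382 = 7436.2 km

7436 km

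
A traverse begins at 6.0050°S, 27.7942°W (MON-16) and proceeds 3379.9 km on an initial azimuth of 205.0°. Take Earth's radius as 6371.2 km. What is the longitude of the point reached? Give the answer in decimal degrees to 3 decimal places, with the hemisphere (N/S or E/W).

δ = d/R = 3379.9/6371.2 = 0.530497 rad
φ₂ = arcsin(sin φ₁ cos δ + cos φ₁ sin δ cos θ)
   = arcsin(-0.10462·0.86256 + 0.99451·0.50596·-0.90631) = -33.11200°
λ₂ = λ₁ + atan2(sin θ sin δ cos φ₁, cos δ − sin φ₁ sin φ₂) = -42.58473°

42.585°W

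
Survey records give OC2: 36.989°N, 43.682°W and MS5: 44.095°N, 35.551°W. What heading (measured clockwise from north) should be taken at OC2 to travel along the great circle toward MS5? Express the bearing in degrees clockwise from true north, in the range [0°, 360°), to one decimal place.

38.4°

Δλ = 8.1310°
y = sin Δλ · cos φ₂ = 0.101578
x = cos φ₁ sin φ₂ − sin φ₁ cos φ₂ cos Δλ = 0.128049
θ = atan2(y, x) = 38.4241° → 38.4241° (mod 360°)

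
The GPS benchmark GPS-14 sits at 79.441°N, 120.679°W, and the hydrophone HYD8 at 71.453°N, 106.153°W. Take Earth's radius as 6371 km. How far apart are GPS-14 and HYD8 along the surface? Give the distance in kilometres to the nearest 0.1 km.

969.9 km

Δφ = -7.9880°,  Δλ = 14.5260°
a = sin²(Δφ/2) + cos φ₁ cos φ₂ sin²(Δλ/2) = 0.005783
c = 2·arcsin(√a) = 0.152239 rad = 8.7227°
d = R·c = 6371 × 0.152239 = 969.9 km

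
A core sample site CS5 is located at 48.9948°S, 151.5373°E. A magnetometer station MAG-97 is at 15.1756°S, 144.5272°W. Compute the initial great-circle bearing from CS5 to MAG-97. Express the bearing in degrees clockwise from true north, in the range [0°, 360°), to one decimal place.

Δλ = 63.9355°
y = sin Δλ · cos φ₂ = 0.866975
x = cos φ₁ sin φ₂ − sin φ₁ cos φ₂ cos Δλ = 0.148257
θ = atan2(y, x) = 80.2960° → 80.2960° (mod 360°)

80.3°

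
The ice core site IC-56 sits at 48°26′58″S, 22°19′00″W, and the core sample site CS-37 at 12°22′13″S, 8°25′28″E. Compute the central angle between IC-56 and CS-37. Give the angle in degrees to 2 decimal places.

IC-56: φ = -48.44944°, λ = -22.31667°
CS-37: φ = -12.37028°, λ = +8.42444°
Δφ = 36.0792°,  Δλ = 30.7411°
a = sin²(Δφ/2) + cos φ₁ cos φ₂ sin²(Δλ/2) = 0.141416
c = 2·arcsin(√a) = 0.771067 rad = 44.1789°

44.18°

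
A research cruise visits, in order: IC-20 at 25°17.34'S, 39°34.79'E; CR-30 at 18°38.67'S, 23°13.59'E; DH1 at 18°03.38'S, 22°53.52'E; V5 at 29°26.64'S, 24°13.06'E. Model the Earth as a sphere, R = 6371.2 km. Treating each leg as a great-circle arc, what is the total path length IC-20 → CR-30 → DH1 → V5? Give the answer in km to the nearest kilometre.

3187 km

IC-20: φ = -25.28900°, λ = +39.57983°
CR-30: φ = -18.64450°, λ = +23.22650°
DH1: φ = -18.05633°, λ = +22.89200°
V5: φ = -29.44400°, λ = +24.21767°
IC-20→CR-30: c = 0.288669 rad, d = 1839.17 km
CR-30→DH1: c = 0.011666 rad, d = 74.32 km
DH1→V5: c = 0.199872 rad, d = 1273.42 km
Total = 1839.17 + 74.32 + 1273.42 = 3186.91 km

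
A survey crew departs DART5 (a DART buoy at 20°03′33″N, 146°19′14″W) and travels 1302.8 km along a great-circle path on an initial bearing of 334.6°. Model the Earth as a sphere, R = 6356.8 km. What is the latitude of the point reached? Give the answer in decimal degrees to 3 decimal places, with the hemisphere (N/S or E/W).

30.564°N

DART5: φ = +20.05917°, λ = -146.32056°
δ = d/R = 1302.8/6356.8 = 0.204946 rad
φ₂ = arcsin(sin φ₁ cos δ + cos φ₁ sin δ cos θ)
   = arcsin(0.34299·0.97907 + 0.93934·0.20351·0.90334) = 30.56408°
λ₂ = λ₁ + atan2(sin θ sin δ cos φ₁, cos δ − sin φ₁ sin φ₂) = -152.13920°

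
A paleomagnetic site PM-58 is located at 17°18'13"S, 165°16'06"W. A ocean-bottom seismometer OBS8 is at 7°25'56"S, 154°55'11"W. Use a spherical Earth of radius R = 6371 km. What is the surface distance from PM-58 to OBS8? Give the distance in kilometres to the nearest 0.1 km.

PM-58: φ = -17.30361°, λ = -165.26833°
OBS8: φ = -7.43222°, λ = -154.91972°
Δφ = 9.8714°,  Δλ = 10.3486°
a = sin²(Δφ/2) + cos φ₁ cos φ₂ sin²(Δλ/2) = 0.015103
c = 2·arcsin(√a) = 0.246408 rad = 14.1182°
d = R·c = 6371 × 0.246408 = 1569.9 km

1569.9 km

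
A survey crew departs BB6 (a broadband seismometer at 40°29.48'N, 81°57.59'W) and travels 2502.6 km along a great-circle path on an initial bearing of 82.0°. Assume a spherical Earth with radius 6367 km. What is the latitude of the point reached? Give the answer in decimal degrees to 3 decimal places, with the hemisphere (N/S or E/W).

39.818°N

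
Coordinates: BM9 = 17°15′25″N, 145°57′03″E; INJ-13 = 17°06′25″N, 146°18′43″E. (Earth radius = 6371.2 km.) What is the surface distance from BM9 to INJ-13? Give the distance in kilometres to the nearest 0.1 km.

41.8 km

BM9: φ = +17.25694°, λ = +145.95083°
INJ-13: φ = +17.10694°, λ = +146.31194°
Δφ = -0.1500°,  Δλ = 0.3611°
a = sin²(Δφ/2) + cos φ₁ cos φ₂ sin²(Δλ/2) = 0.000011
c = 2·arcsin(√a) = 0.006566 rad = 0.3762°
d = R·c = 6371.2 × 0.006566 = 41.8 km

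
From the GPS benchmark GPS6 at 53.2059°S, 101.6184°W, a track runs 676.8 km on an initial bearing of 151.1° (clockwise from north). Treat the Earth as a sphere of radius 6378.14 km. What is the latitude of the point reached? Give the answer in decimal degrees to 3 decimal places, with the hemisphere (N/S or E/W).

58.411°S

δ = d/R = 676.8/6378.14 = 0.106112 rad
φ₂ = arcsin(sin φ₁ cos δ + cos φ₁ sin δ cos θ)
   = arcsin(-0.80079·0.99438 + 0.59894·0.10591·-0.87546) = -58.41070°
λ₂ = λ₁ + atan2(sin θ sin δ cos φ₁, cos δ − sin φ₁ sin φ₂) = -96.01076°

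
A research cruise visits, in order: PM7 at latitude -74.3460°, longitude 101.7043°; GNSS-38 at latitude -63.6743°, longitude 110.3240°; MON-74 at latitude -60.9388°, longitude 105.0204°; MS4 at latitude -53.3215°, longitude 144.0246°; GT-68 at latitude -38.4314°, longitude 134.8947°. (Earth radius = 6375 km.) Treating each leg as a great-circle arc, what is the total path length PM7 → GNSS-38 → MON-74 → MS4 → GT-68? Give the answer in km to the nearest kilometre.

PM7→GNSS-38: c = 0.193419 rad, d = 1233.05 km
GNSS-38→MON-74: c = 0.064225 rad, d = 409.43 km
MON-74→MS4: c = 0.385789 rad, d = 2459.40 km
MS4→GT-68: c = 0.282030 rad, d = 1797.94 km
Total = 1233.05 + 409.43 + 2459.40 + 1797.94 = 5899.82 km

5900 km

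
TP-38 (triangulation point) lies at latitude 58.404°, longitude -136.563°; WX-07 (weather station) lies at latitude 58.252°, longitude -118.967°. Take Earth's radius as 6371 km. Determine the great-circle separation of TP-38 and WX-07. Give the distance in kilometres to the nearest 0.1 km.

1024.5 km

Δφ = -0.1520°,  Δλ = 17.5960°
a = sin²(Δφ/2) + cos φ₁ cos φ₂ sin²(Δλ/2) = 0.006451
c = 2·arcsin(√a) = 0.160811 rad = 9.2138°
d = R·c = 6371 × 0.160811 = 1024.5 km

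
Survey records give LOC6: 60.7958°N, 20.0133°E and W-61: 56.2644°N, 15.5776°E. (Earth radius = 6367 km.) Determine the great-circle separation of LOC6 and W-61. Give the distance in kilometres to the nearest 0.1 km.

565.2 km

Δφ = -4.5314°,  Δλ = -4.4357°
a = sin²(Δφ/2) + cos φ₁ cos φ₂ sin²(Δλ/2) = 0.001969
c = 2·arcsin(√a) = 0.088770 rad = 5.0861°
d = R·c = 6367 × 0.088770 = 565.2 km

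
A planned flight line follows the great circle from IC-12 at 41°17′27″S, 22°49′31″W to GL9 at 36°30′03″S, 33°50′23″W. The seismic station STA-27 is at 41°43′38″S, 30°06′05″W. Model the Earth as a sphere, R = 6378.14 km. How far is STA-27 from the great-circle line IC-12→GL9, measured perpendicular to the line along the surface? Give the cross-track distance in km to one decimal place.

327.7 km

IC-12: φ = -41.29083°, λ = -22.82528°
GL9: φ = -36.50083°, λ = -33.83972°
STA-27: φ = -41.72722°, λ = -30.10139°
δ₁₃ = central angle IC-12→STA-27 = 0.095374 rad  (haversine)
θ₁₃ = bearing IC-12→STA-27 = 263.014°,  θ₁₂ = bearing IC-12→GL9 = 295.645°
dₓₜ = R·arcsin(sin δ₁₃ · sin(θ₁₃ − θ₁₂)) = 6378.14·arcsin(0.09523·sin(-32.631°)) = -327.664 km
|dₓₜ| = 327.664 km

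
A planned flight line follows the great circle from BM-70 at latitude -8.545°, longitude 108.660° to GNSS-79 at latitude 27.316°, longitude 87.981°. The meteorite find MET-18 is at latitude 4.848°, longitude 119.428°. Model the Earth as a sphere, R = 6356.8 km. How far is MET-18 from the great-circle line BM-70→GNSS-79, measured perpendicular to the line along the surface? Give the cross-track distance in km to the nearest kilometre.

δ₁₃ = central angle BM-70→MET-18 = 0.299603 rad  (haversine)
θ₁₃ = bearing BM-70→MET-18 = 39.106°,  θ₁₂ = bearing BM-70→GNSS-79 = 331.477°
dₓₜ = R·arcsin(sin δ₁₃ · sin(θ₁₃ − θ₁₂)) = 6356.8·arcsin(0.29514·sin(-292.371°)) = 1757.250 km
|dₓₜ| = 1757.250 km

1757 km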